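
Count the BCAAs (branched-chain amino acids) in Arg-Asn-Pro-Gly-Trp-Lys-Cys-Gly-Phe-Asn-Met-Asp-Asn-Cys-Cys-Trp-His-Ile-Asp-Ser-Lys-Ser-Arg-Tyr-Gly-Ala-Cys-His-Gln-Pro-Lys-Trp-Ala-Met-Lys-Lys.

The BCAAs are Val, Leu, and Ile — aliphatic side chains with a branch point.
Matching residues: Ile18.

1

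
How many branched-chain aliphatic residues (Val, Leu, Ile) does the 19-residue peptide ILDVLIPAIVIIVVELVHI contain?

14

Matching residues: I1, L2, V4, L5, I6, I9, V10, I11, I12, V13, V14, L16, V17, I19.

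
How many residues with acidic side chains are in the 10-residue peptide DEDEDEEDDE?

10

The acidic residues are Asp (D) and Glu (E), whose side chains end in a carboxylate group.
Matching residues: D1, E2, D3, E4, D5, E6, E7, D8, D9, E10.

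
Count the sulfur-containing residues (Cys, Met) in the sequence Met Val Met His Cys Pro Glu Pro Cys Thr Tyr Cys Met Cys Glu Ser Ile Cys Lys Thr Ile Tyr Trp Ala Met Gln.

Matching residues: Met1, Met3, Cys5, Cys9, Cys12, Met13, Cys14, Cys18, Met25.

9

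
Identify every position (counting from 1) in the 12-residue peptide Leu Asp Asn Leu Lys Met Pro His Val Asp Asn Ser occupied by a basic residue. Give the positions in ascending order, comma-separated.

Lysine (K), arginine (R), and histidine (H) have basic, nitrogen-containing side chains.
Matching residues: Lys5, His8.

5, 8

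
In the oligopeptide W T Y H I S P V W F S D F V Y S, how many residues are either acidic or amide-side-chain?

Acidic: D, E. Amide-side-chain: N, Q.
Acidic residues here: D12 (1).
Amide-side-chain residues here: none (0).
The two groups share no amino acid, so total = 1 + 0 = 1.

1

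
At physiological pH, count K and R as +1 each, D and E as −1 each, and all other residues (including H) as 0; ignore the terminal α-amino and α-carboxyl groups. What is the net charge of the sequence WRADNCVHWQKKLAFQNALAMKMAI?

+3

Positive (K, R): R2, K11, K12, K22 → +4.
Negative (D, E): D4 → −1.
Net charge = (+4) + (−1) = +3.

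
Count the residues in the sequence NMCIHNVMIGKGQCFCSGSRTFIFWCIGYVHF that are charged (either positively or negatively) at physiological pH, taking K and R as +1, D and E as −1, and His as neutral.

2

Charged side chains at pH ~7.4: K, R (positive); D, E (negative).
Matching residues: K11, R20.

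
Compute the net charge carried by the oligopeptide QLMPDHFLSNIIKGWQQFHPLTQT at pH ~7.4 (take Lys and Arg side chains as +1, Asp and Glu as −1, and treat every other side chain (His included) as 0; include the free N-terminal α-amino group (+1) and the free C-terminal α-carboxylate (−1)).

Positive (K, R): K13 → +1.
Negative (D, E): D5 → −1.
The N-terminus (+1) and C-terminus (−1) cancel.
Net charge = (+1) + (−1) = 0.

0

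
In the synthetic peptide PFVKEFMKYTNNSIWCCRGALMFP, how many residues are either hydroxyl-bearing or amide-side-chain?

5

Hydroxyl-bearing: S, T, Y. Amide-side-chain: N, Q.
Hydroxyl-bearing residues here: Y9, T10, S13 (3).
Amide-side-chain residues here: N11, N12 (2).
The two groups share no amino acid, so total = 3 + 2 = 5.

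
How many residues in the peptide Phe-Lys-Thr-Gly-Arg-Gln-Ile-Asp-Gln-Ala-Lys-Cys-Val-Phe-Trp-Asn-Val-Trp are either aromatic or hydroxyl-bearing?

Aromatic: F, W, Y. Hydroxyl-bearing: S, T, Y.
Aromatic residues here: Phe1, Phe14, Trp15, Trp18 (4).
Hydroxyl-bearing residues here: Thr3 (1).
(Y belongs to both groups, but none appear in this sequence.) Total = 4 + 1 = 5.

5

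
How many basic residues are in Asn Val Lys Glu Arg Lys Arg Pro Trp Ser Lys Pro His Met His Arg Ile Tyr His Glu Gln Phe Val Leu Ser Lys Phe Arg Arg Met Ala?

12

Lysine (K), arginine (R), and histidine (H) have basic, nitrogen-containing side chains.
Matching residues: Lys3, Arg5, Lys6, Arg7, Lys11, His13, His15, Arg16, His19, Lys26, Arg28, Arg29.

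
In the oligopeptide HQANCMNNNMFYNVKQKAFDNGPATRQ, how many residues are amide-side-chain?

9

Only N (asparagine) and Q (glutamine) carry a side-chain carboxamide.
Matching residues: Q2, N4, N7, N8, N9, N13, Q16, N21, Q27.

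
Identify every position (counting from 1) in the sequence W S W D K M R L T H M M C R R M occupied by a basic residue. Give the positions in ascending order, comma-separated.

Lysine (K), arginine (R), and histidine (H) have basic, nitrogen-containing side chains.
Matching residues: K5, R7, H10, R14, R15.

5, 7, 10, 14, 15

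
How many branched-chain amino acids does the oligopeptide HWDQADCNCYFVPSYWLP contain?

The BCAAs are Val, Leu, and Ile — aliphatic side chains with a branch point.
Matching residues: V12, L17.

2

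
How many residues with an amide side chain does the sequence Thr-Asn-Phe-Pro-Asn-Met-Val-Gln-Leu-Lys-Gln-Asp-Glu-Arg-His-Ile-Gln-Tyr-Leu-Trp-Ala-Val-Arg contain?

Asparagine (N) and glutamine (Q) have uncharged amide side chains.
Matching residues: Asn2, Asn5, Gln8, Gln11, Gln17.

5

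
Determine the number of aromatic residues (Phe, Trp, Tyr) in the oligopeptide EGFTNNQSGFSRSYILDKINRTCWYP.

Matching residues: F3, F10, Y14, W24, Y25.

5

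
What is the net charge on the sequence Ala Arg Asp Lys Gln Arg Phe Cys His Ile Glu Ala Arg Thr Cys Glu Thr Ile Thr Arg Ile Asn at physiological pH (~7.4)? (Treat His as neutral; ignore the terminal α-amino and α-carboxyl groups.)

+2

At pH ~7.4 the Lys and Arg side chains are protonated (+1), the Asp and Glu side chains are deprotonated (−1), and with His taken as neutral all other side chains carry no charge.
Positive (K, R): Arg2, Lys4, Arg6, Arg13, Arg20 → +5.
Negative (D, E): Asp3, Glu11, Glu16 → −3.
Net charge = (+5) + (−3) = +2.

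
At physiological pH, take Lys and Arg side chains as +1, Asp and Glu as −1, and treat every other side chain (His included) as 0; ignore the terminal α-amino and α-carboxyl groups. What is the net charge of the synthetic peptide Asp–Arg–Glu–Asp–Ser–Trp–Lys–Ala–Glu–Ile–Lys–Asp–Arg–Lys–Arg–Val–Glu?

Positive (K, R): Arg2, Lys7, Lys11, Arg13, Lys14, Arg15 → +6.
Negative (D, E): Asp1, Glu3, Asp4, Glu9, Asp12, Glu17 → −6.
Net charge = (+6) + (−6) = 0.

0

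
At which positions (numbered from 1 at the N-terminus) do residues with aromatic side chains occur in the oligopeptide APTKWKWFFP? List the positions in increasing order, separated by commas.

Phenylalanine (F), tryptophan (W), and tyrosine (Y) have aromatic ring side chains.
Matching residues: W5, W7, F8, F9.

5, 7, 8, 9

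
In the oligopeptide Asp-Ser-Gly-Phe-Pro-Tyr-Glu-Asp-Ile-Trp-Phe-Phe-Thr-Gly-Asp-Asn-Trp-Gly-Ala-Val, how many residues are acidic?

Aspartate (D) and glutamate (E) have carboxylic-acid side chains and are the acidic amino acids.
Matching residues: Asp1, Glu7, Asp8, Asp15.

4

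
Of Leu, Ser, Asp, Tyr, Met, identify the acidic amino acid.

Aspartate (D) and glutamate (E) have carboxylic-acid side chains and are the acidic amino acids.
Of the listed options, only Asp belongs to this group.

Asp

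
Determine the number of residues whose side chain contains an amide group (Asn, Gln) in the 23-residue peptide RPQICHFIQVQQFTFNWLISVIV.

5

Matching residues: Q3, Q9, Q11, Q12, N16.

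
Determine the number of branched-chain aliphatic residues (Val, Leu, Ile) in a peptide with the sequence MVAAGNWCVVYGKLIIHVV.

Matching residues: V2, V9, V10, L14, I15, I16, V18, V19.

8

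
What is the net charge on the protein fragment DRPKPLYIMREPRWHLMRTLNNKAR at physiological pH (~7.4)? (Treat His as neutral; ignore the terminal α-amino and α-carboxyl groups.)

At pH ~7.4 the Lys and Arg side chains are protonated (+1), the Asp and Glu side chains are deprotonated (−1), and with His taken as neutral all other side chains carry no charge.
Positive (K, R): R2, K4, R10, R13, R18, K23, R25 → +7.
Negative (D, E): D1, E11 → −2.
Net charge = (+7) + (−2) = +5.

+5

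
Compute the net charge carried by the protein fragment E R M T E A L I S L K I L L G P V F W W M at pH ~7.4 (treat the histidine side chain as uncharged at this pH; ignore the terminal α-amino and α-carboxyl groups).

The side chains ionized at physiological pH are Lys/Arg (+1) and Asp/Glu (−1); with His treated as neutral, nothing else contributes.
Positive (K, R): R2, K11 → +2.
Negative (D, E): E1, E5 → −2.
Net charge = (+2) + (−2) = 0.

0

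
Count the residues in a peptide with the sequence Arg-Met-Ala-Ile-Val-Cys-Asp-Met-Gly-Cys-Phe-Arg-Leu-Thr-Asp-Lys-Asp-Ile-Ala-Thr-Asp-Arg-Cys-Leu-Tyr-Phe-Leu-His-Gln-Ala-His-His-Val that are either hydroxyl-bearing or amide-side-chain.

4

Hydroxyl-bearing: S, T, Y. Amide-side-chain: N, Q.
Hydroxyl-bearing residues here: Thr14, Thr20, Tyr25 (3).
Amide-side-chain residues here: Gln29 (1).
The two groups share no amino acid, so total = 3 + 1 = 4.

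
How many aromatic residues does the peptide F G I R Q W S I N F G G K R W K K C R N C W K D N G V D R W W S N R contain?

7

Phenylalanine (F), tryptophan (W), and tyrosine (Y) have aromatic ring side chains.
Matching residues: F1, W6, F10, W15, W22, W30, W31.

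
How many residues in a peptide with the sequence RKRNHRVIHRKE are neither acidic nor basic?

3

Acidic: D, E. Basic: K, R, H. All other residues are neither.
Matching residues: N4, V7, I8.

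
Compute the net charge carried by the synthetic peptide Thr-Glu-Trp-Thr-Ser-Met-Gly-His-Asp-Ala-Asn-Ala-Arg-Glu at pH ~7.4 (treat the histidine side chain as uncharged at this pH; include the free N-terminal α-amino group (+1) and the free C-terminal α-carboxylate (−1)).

-2

The side chains ionized at physiological pH are Lys/Arg (+1) and Asp/Glu (−1); with His treated as neutral, nothing else contributes.
Positive (K, R): Arg13 → +1.
Negative (D, E): Glu2, Asp9, Glu14 → −3.
The N-terminus (+1) and C-terminus (−1) cancel.
Net charge = (+1) + (−3) = −2.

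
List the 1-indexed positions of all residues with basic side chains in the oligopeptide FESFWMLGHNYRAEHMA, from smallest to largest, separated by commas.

9, 12, 15

The basic amino acids are Lys (K), Arg (R), and His (H).
Matching residues: H9, R12, H15.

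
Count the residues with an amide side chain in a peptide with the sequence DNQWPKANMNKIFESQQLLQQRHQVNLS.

Only N (asparagine) and Q (glutamine) carry a side-chain carboxamide.
Matching residues: N2, Q3, N8, N10, Q16, Q17, Q20, Q21, Q24, N26.

10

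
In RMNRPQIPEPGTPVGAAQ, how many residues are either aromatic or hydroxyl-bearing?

1

Aromatic: F, W, Y. Hydroxyl-bearing: S, T, Y.
Aromatic residues here: none (0).
Hydroxyl-bearing residues here: T12 (1).
(Y belongs to both groups, but none appear in this sequence.) Total = 0 + 1 = 1.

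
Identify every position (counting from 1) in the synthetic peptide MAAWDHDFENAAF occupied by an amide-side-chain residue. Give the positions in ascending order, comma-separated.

10

The amide-side-chain residues are Asn (N) and Gln (Q).
Matching residues: N10.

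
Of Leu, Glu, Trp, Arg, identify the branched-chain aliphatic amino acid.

V, L, and I make up the branched-chain aliphatic group.
Of the listed options, only Leu belongs to this group.

Leu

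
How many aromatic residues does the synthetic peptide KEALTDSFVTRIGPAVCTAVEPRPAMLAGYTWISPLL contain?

3

F, W, and Y each carry an aromatic ring on the side chain.
Matching residues: F8, Y30, W32.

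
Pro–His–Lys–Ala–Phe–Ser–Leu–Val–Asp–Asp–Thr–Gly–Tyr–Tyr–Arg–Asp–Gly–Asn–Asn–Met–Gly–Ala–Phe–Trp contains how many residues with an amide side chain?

Only N (asparagine) and Q (glutamine) carry a side-chain carboxamide.
Matching residues: Asn18, Asn19.

2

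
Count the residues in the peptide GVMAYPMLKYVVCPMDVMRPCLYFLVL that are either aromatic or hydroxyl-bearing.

Aromatic: F, W, Y. Hydroxyl-bearing: S, T, Y.
Aromatic residues here: Y5, Y10, Y23, F24 (4).
Hydroxyl-bearing residues here: Y5, Y10, Y23 (3).
Y is in both groups, so the 3 Y residues must not be double-counted.
Total = 4 + 3 − 3 = 4.

4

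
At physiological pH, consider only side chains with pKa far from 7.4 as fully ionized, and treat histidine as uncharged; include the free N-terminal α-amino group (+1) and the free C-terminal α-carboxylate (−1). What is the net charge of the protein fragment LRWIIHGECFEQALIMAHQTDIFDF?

-3

Near pH 7.4, K and R contribute +1 each, D and E contribute −1 each, and every other side chain (His included, as stated) is uncharged.
Positive (K, R): R2 → +1.
Negative (D, E): E8, E11, D21, D24 → −4.
The N-terminus (+1) and C-terminus (−1) cancel.
Net charge = (+1) + (−4) = −3.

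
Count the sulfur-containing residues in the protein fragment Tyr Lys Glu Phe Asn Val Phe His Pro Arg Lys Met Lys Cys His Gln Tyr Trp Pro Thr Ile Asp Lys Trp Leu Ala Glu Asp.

2

The sulfur-bearing residues are cysteine (–SH) and methionine (–S–CH₃).
Matching residues: Met12, Cys14.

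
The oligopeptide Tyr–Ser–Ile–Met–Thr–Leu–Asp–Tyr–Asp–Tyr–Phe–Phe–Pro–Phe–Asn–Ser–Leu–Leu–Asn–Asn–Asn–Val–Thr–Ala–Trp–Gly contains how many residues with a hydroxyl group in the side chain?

7

Serine (S), threonine (T), and tyrosine (Y) each carry a hydroxyl group on the side chain.
Matching residues: Tyr1, Ser2, Thr5, Tyr8, Tyr10, Ser16, Thr23.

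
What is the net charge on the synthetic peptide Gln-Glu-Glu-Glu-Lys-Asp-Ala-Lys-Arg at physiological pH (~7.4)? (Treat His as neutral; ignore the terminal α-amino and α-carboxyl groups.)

-1

Near pH 7.4, K and R contribute +1 each, D and E contribute −1 each, and every other side chain (His included, as stated) is uncharged.
Positive (K, R): Lys5, Lys8, Arg9 → +3.
Negative (D, E): Glu2, Glu3, Glu4, Asp6 → −4.
Net charge = (+3) + (−4) = −1.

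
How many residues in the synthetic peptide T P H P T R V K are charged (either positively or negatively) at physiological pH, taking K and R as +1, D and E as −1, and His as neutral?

2

Charged side chains at pH ~7.4: K, R (positive); D, E (negative).
Matching residues: R6, K8.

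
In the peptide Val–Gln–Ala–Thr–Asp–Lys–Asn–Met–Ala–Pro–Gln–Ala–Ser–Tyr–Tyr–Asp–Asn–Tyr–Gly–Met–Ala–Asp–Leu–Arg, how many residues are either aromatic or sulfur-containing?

Aromatic: F, W, Y. Sulfur-containing: C, M.
Aromatic residues here: Tyr14, Tyr15, Tyr18 (3).
Sulfur-containing residues here: Met8, Met20 (2).
The two groups share no amino acid, so total = 3 + 2 = 5.

5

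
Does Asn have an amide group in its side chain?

Yes

Asparagine (N) and glutamine (Q) have uncharged amide side chains.
Asparagine is in this group.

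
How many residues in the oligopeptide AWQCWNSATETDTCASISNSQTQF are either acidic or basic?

2

Acidic: D, E. Basic: H, K, R.
Acidic residues here: E10, D12 (2).
Basic residues here: none (0).
The two groups share no amino acid, so total = 2 + 0 = 2.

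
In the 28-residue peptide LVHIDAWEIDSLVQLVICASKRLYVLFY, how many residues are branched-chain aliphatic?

V, L, and I make up the branched-chain aliphatic group.
Matching residues: L1, V2, I4, I9, L12, V13, L15, V16, I17, L23, V25, L26.

12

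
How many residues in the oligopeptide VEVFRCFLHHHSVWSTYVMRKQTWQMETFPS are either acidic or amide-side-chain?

4

Acidic: D, E. Amide-side-chain: N, Q.
Acidic residues here: E2, E27 (2).
Amide-side-chain residues here: Q22, Q25 (2).
The two groups share no amino acid, so total = 2 + 2 = 4.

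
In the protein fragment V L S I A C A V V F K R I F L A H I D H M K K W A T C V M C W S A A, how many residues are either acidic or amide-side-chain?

1

Acidic: D, E. Amide-side-chain: N, Q.
Acidic residues here: D19 (1).
Amide-side-chain residues here: none (0).
The two groups share no amino acid, so total = 1 + 0 = 1.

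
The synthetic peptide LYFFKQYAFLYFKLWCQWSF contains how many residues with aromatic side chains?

Phenylalanine (F), tryptophan (W), and tyrosine (Y) have aromatic ring side chains.
Matching residues: Y2, F3, F4, Y7, F9, Y11, F12, W15, W18, F20.

10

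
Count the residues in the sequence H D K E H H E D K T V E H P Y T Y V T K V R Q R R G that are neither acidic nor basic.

Acidic: D, E. Basic: K, R, H. All other residues are neither.
Matching residues: T10, V11, P14, Y15, T16, Y17, V18, T19, V21, Q23, G26.

11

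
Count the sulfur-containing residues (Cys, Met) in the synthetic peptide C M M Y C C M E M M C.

Matching residues: C1, M2, M3, C5, C6, M7, M9, M10, C11.

9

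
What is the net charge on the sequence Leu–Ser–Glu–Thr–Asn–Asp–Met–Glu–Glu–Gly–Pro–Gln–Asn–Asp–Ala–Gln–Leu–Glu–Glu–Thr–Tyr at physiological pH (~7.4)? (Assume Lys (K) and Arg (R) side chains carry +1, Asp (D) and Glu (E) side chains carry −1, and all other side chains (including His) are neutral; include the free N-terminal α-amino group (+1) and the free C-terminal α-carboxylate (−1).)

-7

Positive (K, R): none → +0.
Negative (D, E): Glu3, Asp6, Glu8, Glu9, Asp14, Glu18, Glu19 → −7.
The N-terminus (+1) and C-terminus (−1) cancel.
Net charge = (+0) + (−7) = −7.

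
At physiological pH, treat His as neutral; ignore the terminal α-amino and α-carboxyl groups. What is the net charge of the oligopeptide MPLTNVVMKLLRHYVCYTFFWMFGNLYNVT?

+2

Near pH 7.4, K and R contribute +1 each, D and E contribute −1 each, and every other side chain (His included, as stated) is uncharged.
Positive (K, R): K9, R12 → +2.
Negative (D, E): none → −0.
Net charge = (+2) + (−0) = +2.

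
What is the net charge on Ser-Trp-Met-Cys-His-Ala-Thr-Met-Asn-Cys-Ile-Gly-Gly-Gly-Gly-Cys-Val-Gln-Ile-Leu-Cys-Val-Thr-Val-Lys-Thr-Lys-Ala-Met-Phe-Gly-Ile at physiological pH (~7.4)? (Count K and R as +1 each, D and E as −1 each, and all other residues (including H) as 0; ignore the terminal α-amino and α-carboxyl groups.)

Positive (K, R): Lys25, Lys27 → +2.
Negative (D, E): none → −0.
Net charge = (+2) + (−0) = +2.

+2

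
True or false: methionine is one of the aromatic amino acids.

F, W, and Y each carry an aromatic ring on the side chain.
Methionine is not in this group.

False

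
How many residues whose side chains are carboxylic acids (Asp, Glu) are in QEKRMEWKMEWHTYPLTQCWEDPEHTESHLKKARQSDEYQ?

Matching residues: E2, E6, E10, E21, D22, E24, E27, D37, E38.

9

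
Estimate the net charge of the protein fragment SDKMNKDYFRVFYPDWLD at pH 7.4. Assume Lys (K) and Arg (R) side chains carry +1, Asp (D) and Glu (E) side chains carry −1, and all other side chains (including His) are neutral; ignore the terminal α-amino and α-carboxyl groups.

-1

Positive (K, R): K3, K6, R10 → +3.
Negative (D, E): D2, D7, D15, D18 → −4.
Net charge = (+3) + (−4) = −1.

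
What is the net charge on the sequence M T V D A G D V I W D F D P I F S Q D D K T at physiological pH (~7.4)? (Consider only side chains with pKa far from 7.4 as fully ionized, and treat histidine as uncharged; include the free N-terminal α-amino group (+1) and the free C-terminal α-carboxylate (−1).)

At pH ~7.4 the Lys and Arg side chains are protonated (+1), the Asp and Glu side chains are deprotonated (−1), and with His taken as neutral all other side chains carry no charge.
Positive (K, R): K21 → +1.
Negative (D, E): D4, D7, D11, D13, D19, D20 → −6.
The N-terminus (+1) and C-terminus (−1) cancel.
Net charge = (+1) + (−6) = −5.

-5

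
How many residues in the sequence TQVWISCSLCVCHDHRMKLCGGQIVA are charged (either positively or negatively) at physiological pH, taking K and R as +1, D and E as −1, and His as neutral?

3

Charged side chains at pH ~7.4: K, R (positive); D, E (negative).
Matching residues: D14, R16, K18.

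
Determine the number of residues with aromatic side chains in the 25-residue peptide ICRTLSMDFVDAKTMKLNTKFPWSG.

3

Phenylalanine (F), tryptophan (W), and tyrosine (Y) have aromatic ring side chains.
Matching residues: F9, F21, W23.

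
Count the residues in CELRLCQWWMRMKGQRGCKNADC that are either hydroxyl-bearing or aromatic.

Hydroxyl-bearing: S, T, Y. Aromatic: F, W, Y.
Hydroxyl-bearing residues here: none (0).
Aromatic residues here: W8, W9 (2).
(Y belongs to both groups, but none appear in this sequence.) Total = 0 + 2 = 2.

2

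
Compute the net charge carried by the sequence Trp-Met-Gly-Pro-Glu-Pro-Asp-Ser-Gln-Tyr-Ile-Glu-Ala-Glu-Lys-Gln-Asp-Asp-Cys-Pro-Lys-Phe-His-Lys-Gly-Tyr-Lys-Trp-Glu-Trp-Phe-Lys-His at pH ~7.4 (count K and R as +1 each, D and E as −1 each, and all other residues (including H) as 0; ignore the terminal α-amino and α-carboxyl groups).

-2

Positive (K, R): Lys15, Lys21, Lys24, Lys27, Lys32 → +5.
Negative (D, E): Glu5, Asp7, Glu12, Glu14, Asp17, Asp18, Glu29 → −7.
Net charge = (+5) + (−7) = −2.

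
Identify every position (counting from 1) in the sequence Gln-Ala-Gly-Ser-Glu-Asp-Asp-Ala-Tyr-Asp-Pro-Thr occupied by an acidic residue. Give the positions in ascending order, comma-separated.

5, 6, 7, 10

Only D (aspartate) and E (glutamate) carry a side-chain carboxylic acid.
Matching residues: Glu5, Asp6, Asp7, Asp10.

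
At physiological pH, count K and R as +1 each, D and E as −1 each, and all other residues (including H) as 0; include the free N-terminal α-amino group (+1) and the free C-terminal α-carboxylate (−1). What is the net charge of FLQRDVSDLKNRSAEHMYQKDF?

Positive (K, R): R4, K10, R12, K20 → +4.
Negative (D, E): D5, D8, E15, D21 → −4.
The N-terminus (+1) and C-terminus (−1) cancel.
Net charge = (+4) + (−4) = 0.

0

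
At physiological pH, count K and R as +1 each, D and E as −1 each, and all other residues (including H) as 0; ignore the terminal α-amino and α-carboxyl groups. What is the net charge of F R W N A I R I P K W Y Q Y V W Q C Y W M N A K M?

+4

Positive (K, R): R2, R7, K10, K24 → +4.
Negative (D, E): none → −0.
Net charge = (+4) + (−0) = +4.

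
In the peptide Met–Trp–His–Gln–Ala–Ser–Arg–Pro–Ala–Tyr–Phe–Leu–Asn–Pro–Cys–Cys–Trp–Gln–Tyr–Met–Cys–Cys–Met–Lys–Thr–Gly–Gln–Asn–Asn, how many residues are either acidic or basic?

Acidic: D, E. Basic: H, K, R.
Acidic residues here: none (0).
Basic residues here: His3, Arg7, Lys24 (3).
The two groups share no amino acid, so total = 0 + 3 = 3.

3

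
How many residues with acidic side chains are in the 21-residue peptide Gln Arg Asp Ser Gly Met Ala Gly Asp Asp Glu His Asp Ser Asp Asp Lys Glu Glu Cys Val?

Aspartate (D) and glutamate (E) have carboxylic-acid side chains and are the acidic amino acids.
Matching residues: Asp3, Asp9, Asp10, Glu11, Asp13, Asp15, Asp16, Glu18, Glu19.

9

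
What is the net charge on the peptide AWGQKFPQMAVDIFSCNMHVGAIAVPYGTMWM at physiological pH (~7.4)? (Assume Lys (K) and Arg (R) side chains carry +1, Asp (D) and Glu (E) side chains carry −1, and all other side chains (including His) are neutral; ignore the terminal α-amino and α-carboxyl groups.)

Positive (K, R): K5 → +1.
Negative (D, E): D12 → −1.
Net charge = (+1) + (−1) = 0.

0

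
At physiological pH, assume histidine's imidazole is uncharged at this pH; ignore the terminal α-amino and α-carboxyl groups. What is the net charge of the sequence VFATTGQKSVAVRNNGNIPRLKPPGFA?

+4

At pH ~7.4 the Lys and Arg side chains are protonated (+1), the Asp and Glu side chains are deprotonated (−1), and with His taken as neutral all other side chains carry no charge.
Positive (K, R): K8, R13, R20, K22 → +4.
Negative (D, E): none → −0.
Net charge = (+4) + (−0) = +4.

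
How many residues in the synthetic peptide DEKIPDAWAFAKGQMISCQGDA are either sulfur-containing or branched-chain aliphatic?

Sulfur-containing: C, M. Branched-chain aliphatic: I, L, V.
Sulfur-containing residues here: M15, C18 (2).
Branched-chain aliphatic residues here: I4, I16 (2).
The two groups share no amino acid, so total = 2 + 2 = 4.

4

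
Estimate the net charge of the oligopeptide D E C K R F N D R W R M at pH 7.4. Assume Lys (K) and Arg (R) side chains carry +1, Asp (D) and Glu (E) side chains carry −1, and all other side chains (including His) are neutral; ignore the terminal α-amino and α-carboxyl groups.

+1

Positive (K, R): K4, R5, R9, R11 → +4.
Negative (D, E): D1, E2, D8 → −3.
Net charge = (+4) + (−3) = +1.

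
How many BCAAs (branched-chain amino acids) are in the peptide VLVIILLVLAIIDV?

The BCAAs are Val, Leu, and Ile — aliphatic side chains with a branch point.
Matching residues: V1, L2, V3, I4, I5, L6, L7, V8, L9, I11, I12, V14.

12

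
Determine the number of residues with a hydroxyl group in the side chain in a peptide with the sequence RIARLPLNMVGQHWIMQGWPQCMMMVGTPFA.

S, T, and Y are the three residues with a side-chain hydroxyl.
Matching residues: T28.

1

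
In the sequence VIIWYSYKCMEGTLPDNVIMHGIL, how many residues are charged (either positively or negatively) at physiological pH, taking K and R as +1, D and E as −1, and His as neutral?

3

Charged side chains at pH ~7.4: K, R (positive); D, E (negative).
Matching residues: K8, E11, D16.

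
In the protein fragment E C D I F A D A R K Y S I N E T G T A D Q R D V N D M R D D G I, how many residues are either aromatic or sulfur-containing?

Aromatic: F, W, Y. Sulfur-containing: C, M.
Aromatic residues here: F5, Y11 (2).
Sulfur-containing residues here: C2, M27 (2).
The two groups share no amino acid, so total = 2 + 2 = 4.

4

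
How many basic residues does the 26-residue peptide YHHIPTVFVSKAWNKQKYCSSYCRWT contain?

6

The basic amino acids are Lys (K), Arg (R), and His (H).
Matching residues: H2, H3, K11, K15, K17, R24.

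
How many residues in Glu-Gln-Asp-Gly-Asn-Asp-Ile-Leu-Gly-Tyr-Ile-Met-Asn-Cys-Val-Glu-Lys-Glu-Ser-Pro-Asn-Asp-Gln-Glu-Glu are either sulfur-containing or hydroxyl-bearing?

4

Sulfur-containing: C, M. Hydroxyl-bearing: S, T, Y.
Sulfur-containing residues here: Met12, Cys14 (2).
Hydroxyl-bearing residues here: Tyr10, Ser19 (2).
The two groups share no amino acid, so total = 2 + 2 = 4.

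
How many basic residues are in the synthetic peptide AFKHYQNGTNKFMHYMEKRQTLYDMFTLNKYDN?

7

Lysine (K), arginine (R), and histidine (H) have basic, nitrogen-containing side chains.
Matching residues: K3, H4, K11, H14, K18, R19, K30.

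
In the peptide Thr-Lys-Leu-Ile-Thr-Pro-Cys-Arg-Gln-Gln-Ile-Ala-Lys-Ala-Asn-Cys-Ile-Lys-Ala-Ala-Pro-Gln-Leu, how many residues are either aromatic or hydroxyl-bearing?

2

Aromatic: F, W, Y. Hydroxyl-bearing: S, T, Y.
Aromatic residues here: none (0).
Hydroxyl-bearing residues here: Thr1, Thr5 (2).
(Y belongs to both groups, but none appear in this sequence.) Total = 0 + 2 = 2.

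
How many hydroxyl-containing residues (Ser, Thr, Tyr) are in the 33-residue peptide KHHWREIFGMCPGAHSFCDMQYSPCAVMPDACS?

4

Matching residues: S16, Y22, S23, S33.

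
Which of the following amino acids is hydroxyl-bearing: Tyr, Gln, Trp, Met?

Tyr

S, T, and Y are the three residues with a side-chain hydroxyl.
Of the listed options, only Tyr belongs to this group.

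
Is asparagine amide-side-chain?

Only N (asparagine) and Q (glutamine) carry a side-chain carboxamide.
Asparagine is in this group.

Yes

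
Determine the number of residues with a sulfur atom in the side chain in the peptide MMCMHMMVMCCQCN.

Only Cys (C) and Met (M) have a sulfur atom in the side chain.
Matching residues: M1, M2, C3, M4, M6, M7, M9, C10, C11, C13.

10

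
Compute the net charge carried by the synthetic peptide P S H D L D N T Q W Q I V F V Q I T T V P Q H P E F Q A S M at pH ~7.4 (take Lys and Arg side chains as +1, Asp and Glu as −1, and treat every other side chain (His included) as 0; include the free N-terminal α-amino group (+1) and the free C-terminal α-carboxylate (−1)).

-3

Positive (K, R): none → +0.
Negative (D, E): D4, D6, E25 → −3.
The N-terminus (+1) and C-terminus (−1) cancel.
Net charge = (+0) + (−3) = −3.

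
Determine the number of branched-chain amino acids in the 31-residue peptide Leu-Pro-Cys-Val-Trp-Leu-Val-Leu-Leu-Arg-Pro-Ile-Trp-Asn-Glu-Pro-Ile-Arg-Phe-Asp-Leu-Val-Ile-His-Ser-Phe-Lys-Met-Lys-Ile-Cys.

V, L, and I make up the branched-chain aliphatic group.
Matching residues: Leu1, Val4, Leu6, Val7, Leu8, Leu9, Ile12, Ile17, Leu21, Val22, Ile23, Ile30.

12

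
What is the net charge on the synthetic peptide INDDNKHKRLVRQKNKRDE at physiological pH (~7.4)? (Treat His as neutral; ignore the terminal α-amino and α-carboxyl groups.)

+3

At pH ~7.4 the Lys and Arg side chains are protonated (+1), the Asp and Glu side chains are deprotonated (−1), and with His taken as neutral all other side chains carry no charge.
Positive (K, R): K6, K8, R9, R12, K14, K16, R17 → +7.
Negative (D, E): D3, D4, D18, E19 → −4.
Net charge = (+7) + (−4) = +3.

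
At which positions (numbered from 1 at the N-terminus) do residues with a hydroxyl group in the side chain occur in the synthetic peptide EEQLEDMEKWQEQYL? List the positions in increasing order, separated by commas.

S, T, and Y are the three residues with a side-chain hydroxyl.
Matching residues: Y14.

14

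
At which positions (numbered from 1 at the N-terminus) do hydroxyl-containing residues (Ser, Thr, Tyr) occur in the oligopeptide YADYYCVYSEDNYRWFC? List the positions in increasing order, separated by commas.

Matching residues: Y1, Y4, Y5, Y8, S9, Y13.

1, 4, 5, 8, 9, 13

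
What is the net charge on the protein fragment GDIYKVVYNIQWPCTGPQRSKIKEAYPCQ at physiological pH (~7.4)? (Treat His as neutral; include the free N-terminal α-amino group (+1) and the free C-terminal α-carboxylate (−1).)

+2

Near pH 7.4, K and R contribute +1 each, D and E contribute −1 each, and every other side chain (His included, as stated) is uncharged.
Positive (K, R): K5, R19, K21, K23 → +4.
Negative (D, E): D2, E24 → −2.
The N-terminus (+1) and C-terminus (−1) cancel.
Net charge = (+4) + (−2) = +2.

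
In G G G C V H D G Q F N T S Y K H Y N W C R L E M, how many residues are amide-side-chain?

Asparagine (N) and glutamine (Q) have uncharged amide side chains.
Matching residues: Q9, N11, N18.

3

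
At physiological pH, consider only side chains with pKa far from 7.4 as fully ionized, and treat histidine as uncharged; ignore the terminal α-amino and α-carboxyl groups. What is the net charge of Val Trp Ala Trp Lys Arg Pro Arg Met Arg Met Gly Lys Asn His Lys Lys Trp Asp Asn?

+6

At pH ~7.4 the Lys and Arg side chains are protonated (+1), the Asp and Glu side chains are deprotonated (−1), and with His taken as neutral all other side chains carry no charge.
Positive (K, R): Lys5, Arg6, Arg8, Arg10, Lys13, Lys16, Lys17 → +7.
Negative (D, E): Asp19 → −1.
Net charge = (+7) + (−1) = +6.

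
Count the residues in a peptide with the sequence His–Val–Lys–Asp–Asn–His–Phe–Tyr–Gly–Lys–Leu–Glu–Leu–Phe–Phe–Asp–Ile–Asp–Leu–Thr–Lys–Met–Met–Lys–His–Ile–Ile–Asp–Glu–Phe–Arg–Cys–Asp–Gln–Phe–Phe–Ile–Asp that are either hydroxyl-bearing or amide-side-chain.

4

Hydroxyl-bearing: S, T, Y. Amide-side-chain: N, Q.
Hydroxyl-bearing residues here: Tyr8, Thr20 (2).
Amide-side-chain residues here: Asn5, Gln34 (2).
The two groups share no amino acid, so total = 2 + 2 = 4.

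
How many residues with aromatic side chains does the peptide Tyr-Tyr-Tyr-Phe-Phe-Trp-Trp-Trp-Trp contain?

9

The aromatic amino acids are Phe (F, benzyl), Trp (W, indole), and Tyr (Y, phenol).
Matching residues: Tyr1, Tyr2, Tyr3, Phe4, Phe5, Trp6, Trp7, Trp8, Trp9.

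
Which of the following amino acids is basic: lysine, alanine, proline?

Lysine (K), arginine (R), and histidine (H) have basic, nitrogen-containing side chains.
Of the listed options, only lysine belongs to this group.

lysine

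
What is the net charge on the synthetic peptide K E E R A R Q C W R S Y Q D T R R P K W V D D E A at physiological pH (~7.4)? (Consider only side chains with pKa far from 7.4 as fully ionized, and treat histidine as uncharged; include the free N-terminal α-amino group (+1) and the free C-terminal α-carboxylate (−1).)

At pH ~7.4 the Lys and Arg side chains are protonated (+1), the Asp and Glu side chains are deprotonated (−1), and with His taken as neutral all other side chains carry no charge.
Positive (K, R): K1, R4, R6, R10, R16, R17, K19 → +7.
Negative (D, E): E2, E3, D14, D22, D23, E24 → −6.
The N-terminus (+1) and C-terminus (−1) cancel.
Net charge = (+7) + (−6) = +1.

+1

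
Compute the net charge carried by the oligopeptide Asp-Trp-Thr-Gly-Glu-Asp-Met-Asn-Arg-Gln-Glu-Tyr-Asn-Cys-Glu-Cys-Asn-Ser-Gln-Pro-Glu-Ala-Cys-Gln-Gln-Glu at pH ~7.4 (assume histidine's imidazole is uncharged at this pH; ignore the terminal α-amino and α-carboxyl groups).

-6

At pH ~7.4 the Lys and Arg side chains are protonated (+1), the Asp and Glu side chains are deprotonated (−1), and with His taken as neutral all other side chains carry no charge.
Positive (K, R): Arg9 → +1.
Negative (D, E): Asp1, Glu5, Asp6, Glu11, Glu15, Glu21, Glu26 → −7.
Net charge = (+1) + (−7) = −6.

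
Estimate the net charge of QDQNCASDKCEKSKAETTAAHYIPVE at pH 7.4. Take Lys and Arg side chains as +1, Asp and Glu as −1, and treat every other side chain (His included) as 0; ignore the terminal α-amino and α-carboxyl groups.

Positive (K, R): K9, K12, K14 → +3.
Negative (D, E): D2, D8, E11, E16, E26 → −5.
Net charge = (+3) + (−5) = −2.

-2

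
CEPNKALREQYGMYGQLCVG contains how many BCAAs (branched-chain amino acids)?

The BCAAs are Val, Leu, and Ile — aliphatic side chains with a branch point.
Matching residues: L7, L17, V19.

3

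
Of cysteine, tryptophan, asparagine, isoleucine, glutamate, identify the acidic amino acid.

The acidic residues are Asp (D) and Glu (E), whose side chains end in a carboxylate group.
Of the listed options, only glutamate belongs to this group.

glutamate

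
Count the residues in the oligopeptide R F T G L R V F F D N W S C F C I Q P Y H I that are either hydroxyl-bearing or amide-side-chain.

Hydroxyl-bearing: S, T, Y. Amide-side-chain: N, Q.
Hydroxyl-bearing residues here: T3, S13, Y20 (3).
Amide-side-chain residues here: N11, Q18 (2).
The two groups share no amino acid, so total = 3 + 2 = 5.

5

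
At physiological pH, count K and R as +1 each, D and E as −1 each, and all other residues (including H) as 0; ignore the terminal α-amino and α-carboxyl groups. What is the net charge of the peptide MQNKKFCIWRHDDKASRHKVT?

+4

Positive (K, R): K4, K5, R10, K14, R17, K19 → +6.
Negative (D, E): D12, D13 → −2.
Net charge = (+6) + (−2) = +4.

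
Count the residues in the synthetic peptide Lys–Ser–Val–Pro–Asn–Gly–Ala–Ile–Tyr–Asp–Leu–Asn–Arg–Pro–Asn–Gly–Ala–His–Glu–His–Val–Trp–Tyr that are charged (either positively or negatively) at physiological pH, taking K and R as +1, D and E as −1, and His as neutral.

4

Charged side chains at pH ~7.4: K, R (positive); D, E (negative).
Matching residues: Lys1, Asp10, Arg13, Glu19.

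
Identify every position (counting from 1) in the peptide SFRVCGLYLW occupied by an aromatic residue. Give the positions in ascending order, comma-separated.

Phenylalanine (F), tryptophan (W), and tyrosine (Y) have aromatic ring side chains.
Matching residues: F2, Y8, W10.

2, 8, 10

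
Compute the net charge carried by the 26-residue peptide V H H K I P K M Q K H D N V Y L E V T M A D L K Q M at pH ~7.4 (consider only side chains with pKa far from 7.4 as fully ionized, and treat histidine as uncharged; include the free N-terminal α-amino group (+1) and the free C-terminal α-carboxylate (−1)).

Near pH 7.4, K and R contribute +1 each, D and E contribute −1 each, and every other side chain (His included, as stated) is uncharged.
Positive (K, R): K4, K7, K10, K24 → +4.
Negative (D, E): D12, E17, D22 → −3.
The N-terminus (+1) and C-terminus (−1) cancel.
Net charge = (+4) + (−3) = +1.

+1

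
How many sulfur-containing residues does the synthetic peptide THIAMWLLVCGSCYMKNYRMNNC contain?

6

The sulfur-bearing residues are cysteine (–SH) and methionine (–S–CH₃).
Matching residues: M5, C10, C13, M15, M20, C23.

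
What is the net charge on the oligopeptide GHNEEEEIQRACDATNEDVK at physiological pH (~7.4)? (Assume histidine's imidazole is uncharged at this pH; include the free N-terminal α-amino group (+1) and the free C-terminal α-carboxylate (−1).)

The side chains ionized at physiological pH are Lys/Arg (+1) and Asp/Glu (−1); with His treated as neutral, nothing else contributes.
Positive (K, R): R10, K20 → +2.
Negative (D, E): E4, E5, E6, E7, D13, E17, D18 → −7.
The N-terminus (+1) and C-terminus (−1) cancel.
Net charge = (+2) + (−7) = −5.

-5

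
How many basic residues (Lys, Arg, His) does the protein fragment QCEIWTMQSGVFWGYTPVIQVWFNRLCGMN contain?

Matching residues: R25.

1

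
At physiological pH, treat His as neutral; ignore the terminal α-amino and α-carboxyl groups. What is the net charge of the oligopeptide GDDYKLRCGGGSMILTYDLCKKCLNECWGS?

0

At pH ~7.4 the Lys and Arg side chains are protonated (+1), the Asp and Glu side chains are deprotonated (−1), and with His taken as neutral all other side chains carry no charge.
Positive (K, R): K5, R7, K21, K22 → +4.
Negative (D, E): D2, D3, D18, E26 → −4.
Net charge = (+4) + (−4) = 0.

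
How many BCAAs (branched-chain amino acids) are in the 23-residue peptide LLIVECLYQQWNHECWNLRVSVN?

Valine (V), leucine (L), and isoleucine (I) are the branched-chain amino acids.
Matching residues: L1, L2, I3, V4, L7, L18, V20, V22.

8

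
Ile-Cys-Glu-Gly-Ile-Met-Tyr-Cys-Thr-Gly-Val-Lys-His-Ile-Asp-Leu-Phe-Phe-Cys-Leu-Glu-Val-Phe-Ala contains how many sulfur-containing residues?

Cysteine (C, thiol) and methionine (M, thioether) are the two sulfur-containing amino acids.
Matching residues: Cys2, Met6, Cys8, Cys19.

4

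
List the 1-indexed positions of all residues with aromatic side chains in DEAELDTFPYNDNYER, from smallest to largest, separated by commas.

8, 10, 14

F, W, and Y each carry an aromatic ring on the side chain.
Matching residues: F8, Y10, Y14.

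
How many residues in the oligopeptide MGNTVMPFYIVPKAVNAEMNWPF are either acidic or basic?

2

Acidic: D, E. Basic: H, K, R.
Acidic residues here: E18 (1).
Basic residues here: K13 (1).
The two groups share no amino acid, so total = 1 + 1 = 2.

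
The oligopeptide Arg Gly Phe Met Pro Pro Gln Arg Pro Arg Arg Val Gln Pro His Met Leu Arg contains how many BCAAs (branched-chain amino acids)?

2

The BCAAs are Val, Leu, and Ile — aliphatic side chains with a branch point.
Matching residues: Val12, Leu17.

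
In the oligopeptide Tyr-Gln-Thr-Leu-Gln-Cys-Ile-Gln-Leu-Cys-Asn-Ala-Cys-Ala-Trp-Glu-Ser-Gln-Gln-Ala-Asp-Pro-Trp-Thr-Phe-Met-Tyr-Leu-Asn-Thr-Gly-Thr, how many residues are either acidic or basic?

Acidic: D, E. Basic: H, K, R.
Acidic residues here: Glu16, Asp21 (2).
Basic residues here: none (0).
The two groups share no amino acid, so total = 2 + 0 = 2.

2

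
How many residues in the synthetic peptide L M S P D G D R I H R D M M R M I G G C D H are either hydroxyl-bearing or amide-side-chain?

Hydroxyl-bearing: S, T, Y. Amide-side-chain: N, Q.
Hydroxyl-bearing residues here: S3 (1).
Amide-side-chain residues here: none (0).
The two groups share no amino acid, so total = 1 + 0 = 1.

1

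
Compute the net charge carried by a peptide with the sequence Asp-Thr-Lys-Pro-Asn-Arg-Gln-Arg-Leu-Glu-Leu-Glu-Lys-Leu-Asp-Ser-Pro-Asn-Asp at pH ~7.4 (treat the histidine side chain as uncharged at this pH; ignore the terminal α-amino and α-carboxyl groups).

Near pH 7.4, K and R contribute +1 each, D and E contribute −1 each, and every other side chain (His included, as stated) is uncharged.
Positive (K, R): Lys3, Arg6, Arg8, Lys13 → +4.
Negative (D, E): Asp1, Glu10, Glu12, Asp15, Asp19 → −5.
Net charge = (+4) + (−5) = −1.

-1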